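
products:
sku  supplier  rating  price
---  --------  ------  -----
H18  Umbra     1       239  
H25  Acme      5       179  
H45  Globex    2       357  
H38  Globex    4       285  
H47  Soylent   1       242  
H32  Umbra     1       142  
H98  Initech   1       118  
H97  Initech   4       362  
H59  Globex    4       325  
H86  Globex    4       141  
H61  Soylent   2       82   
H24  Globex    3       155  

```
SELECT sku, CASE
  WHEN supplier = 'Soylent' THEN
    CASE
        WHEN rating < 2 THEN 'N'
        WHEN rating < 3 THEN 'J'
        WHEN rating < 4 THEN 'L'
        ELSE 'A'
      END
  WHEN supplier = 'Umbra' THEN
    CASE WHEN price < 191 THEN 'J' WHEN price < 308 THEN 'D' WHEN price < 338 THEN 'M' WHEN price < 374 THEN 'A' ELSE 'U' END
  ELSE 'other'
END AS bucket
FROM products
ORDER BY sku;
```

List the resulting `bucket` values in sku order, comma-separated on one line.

D, other, other, J, other, other, N, other, J, other, other, other

sku=H18: supplier='Umbra' → inner[price < 308] → D
sku=H24: supplier='Globex' → outer ELSE → other
sku=H25: supplier='Acme' → outer ELSE → other
sku=H32: supplier='Umbra' → inner[price < 191] → J
sku=H38: supplier='Globex' → outer ELSE → other
sku=H45: supplier='Globex' → outer ELSE → other
sku=H47: supplier='Soylent' → inner[rating < 2] → N
sku=H59: supplier='Globex' → outer ELSE → other
sku=H61: supplier='Soylent' → inner[rating < 3] → J
sku=H86: supplier='Globex' → outer ELSE → other
sku=H97: supplier='Initech' → outer ELSE → other
sku=H98: supplier='Initech' → outer ELSE → other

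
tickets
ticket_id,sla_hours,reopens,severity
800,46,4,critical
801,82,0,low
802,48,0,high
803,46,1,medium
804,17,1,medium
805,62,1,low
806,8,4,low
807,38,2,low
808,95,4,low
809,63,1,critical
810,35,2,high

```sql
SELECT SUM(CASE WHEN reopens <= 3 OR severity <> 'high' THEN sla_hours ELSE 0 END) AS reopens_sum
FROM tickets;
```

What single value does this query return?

540

ticket_id=800: ✓ → 46
ticket_id=801: ✓ → 82
ticket_id=802: ✓ → 48
ticket_id=803: ✓ → 46
ticket_id=804: ✓ → 17
ticket_id=805: ✓ → 62
ticket_id=806: ✓ → 8
ticket_id=807: ✓ → 38
ticket_id=808: ✓ → 95
ticket_id=809: ✓ → 63
ticket_id=810: ✓ → 35
reopens_sum = 46 + 82 + 48 + 46 + 17 + 62 + 8 + 38 + 95 + 63 + 35 = 540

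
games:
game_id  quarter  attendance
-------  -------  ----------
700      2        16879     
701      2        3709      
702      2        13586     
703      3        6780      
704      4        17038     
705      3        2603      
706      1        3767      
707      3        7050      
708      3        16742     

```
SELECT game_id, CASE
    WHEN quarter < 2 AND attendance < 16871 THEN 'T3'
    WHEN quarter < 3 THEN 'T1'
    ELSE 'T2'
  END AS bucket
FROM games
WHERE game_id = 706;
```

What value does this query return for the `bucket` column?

game_id = 706: quarter=1, attendance=3767.
quarter < 2 AND attendance < 16871 → true → T3

T3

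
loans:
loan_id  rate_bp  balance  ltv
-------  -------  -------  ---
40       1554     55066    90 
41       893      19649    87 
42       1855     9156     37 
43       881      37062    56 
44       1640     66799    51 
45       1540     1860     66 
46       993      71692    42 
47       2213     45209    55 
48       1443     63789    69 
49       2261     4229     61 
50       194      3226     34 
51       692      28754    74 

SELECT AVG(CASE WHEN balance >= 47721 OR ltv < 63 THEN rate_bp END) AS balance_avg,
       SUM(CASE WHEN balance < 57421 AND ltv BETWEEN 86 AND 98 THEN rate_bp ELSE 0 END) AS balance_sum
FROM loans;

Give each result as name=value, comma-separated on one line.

balance_avg=1448.2222222222, balance_sum=2447

[balance_avg: balance >= 47721 OR ltv < 63]
loan_id=40: ✓ → 1554
loan_id=41: ✗
loan_id=42: ✓ → 1855
loan_id=43: ✓ → 881
loan_id=44: ✓ → 1640
loan_id=45: ✗
loan_id=46: ✓ → 993
loan_id=47: ✓ → 2213
loan_id=48: ✓ → 1443
loan_id=49: ✓ → 2261
loan_id=50: ✓ → 194
loan_id=51: ✗
balance_avg = (1554 + 1855 + 881 + 1640 + 993 + 2213 + 1443 + 2261 + 194) / 9 = 1448.2222222222
—
[balance_sum: balance < 57421 AND ltv BETWEEN 86 AND 98]
loan_id=40: ✓ → 1554
loan_id=41: ✓ → 893
loan_id=42: ✗
loan_id=43: ✗
loan_id=44: ✗
loan_id=45: ✗
loan_id=46: ✗
loan_id=47: ✗
loan_id=48: ✗
loan_id=49: ✗
loan_id=50: ✗
loan_id=51: ✗
balance_sum = 1554 + 893 = 2447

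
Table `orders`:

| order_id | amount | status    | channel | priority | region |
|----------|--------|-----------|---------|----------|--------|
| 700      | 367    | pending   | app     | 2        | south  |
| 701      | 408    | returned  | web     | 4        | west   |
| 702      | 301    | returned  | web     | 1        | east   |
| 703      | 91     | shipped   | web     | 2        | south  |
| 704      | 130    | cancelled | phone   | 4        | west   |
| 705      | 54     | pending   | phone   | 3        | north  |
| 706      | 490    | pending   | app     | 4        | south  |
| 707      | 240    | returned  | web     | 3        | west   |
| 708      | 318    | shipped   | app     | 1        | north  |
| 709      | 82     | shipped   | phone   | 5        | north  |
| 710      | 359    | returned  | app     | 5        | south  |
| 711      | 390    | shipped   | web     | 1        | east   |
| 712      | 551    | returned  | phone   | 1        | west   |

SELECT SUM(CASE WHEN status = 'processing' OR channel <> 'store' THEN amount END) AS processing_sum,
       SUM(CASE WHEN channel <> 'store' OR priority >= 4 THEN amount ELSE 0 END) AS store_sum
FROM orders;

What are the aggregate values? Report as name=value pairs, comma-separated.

processing_sum=3781, store_sum=3781

[processing_sum: status = 'processing' OR channel <> 'store']
order_id=700: ✓ → 367
order_id=701: ✓ → 408
order_id=702: ✓ → 301
order_id=703: ✓ → 91
order_id=704: ✓ → 130
order_id=705: ✓ → 54
order_id=706: ✓ → 490
order_id=707: ✓ → 240
order_id=708: ✓ → 318
order_id=709: ✓ → 82
order_id=710: ✓ → 359
order_id=711: ✓ → 390
order_id=712: ✓ → 551
processing_sum = 367 + 408 + 301 + 91 + 130 + 54 + 490 + 240 + 318 + 82 + 359 + 390 + 551 = 3781
—
[store_sum: channel <> 'store' OR priority >= 4]
order_id=700: ✓ → 367
order_id=701: ✓ → 408
order_id=702: ✓ → 301
order_id=703: ✓ → 91
order_id=704: ✓ → 130
order_id=705: ✓ → 54
order_id=706: ✓ → 490
order_id=707: ✓ → 240
order_id=708: ✓ → 318
order_id=709: ✓ → 82
order_id=710: ✓ → 359
order_id=711: ✓ → 390
order_id=712: ✓ → 551
store_sum = 367 + 408 + 301 + 91 + 130 + 54 + 490 + 240 + 318 + 82 + 359 + 390 + 551 = 3781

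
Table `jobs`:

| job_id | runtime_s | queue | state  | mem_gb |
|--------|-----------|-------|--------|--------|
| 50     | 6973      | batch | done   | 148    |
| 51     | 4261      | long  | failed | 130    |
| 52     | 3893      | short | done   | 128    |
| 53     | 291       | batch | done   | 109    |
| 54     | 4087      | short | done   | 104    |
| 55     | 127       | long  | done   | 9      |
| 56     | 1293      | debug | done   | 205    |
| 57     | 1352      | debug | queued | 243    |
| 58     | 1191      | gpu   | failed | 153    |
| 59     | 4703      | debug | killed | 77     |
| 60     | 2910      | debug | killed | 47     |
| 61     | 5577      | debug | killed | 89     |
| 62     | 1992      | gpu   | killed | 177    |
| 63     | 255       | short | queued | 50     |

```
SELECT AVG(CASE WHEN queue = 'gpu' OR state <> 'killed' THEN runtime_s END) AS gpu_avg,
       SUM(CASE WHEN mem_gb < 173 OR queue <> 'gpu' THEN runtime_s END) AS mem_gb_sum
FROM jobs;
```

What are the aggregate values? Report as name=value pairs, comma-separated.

[gpu_avg: queue = 'gpu' OR state <> 'killed']
job_id=50: ✓ → 6973
job_id=51: ✓ → 4261
job_id=52: ✓ → 3893
job_id=53: ✓ → 291
job_id=54: ✓ → 4087
job_id=55: ✓ → 127
job_id=56: ✓ → 1293
job_id=57: ✓ → 1352
job_id=58: ✓ → 1191
job_id=59: ✗
job_id=60: ✗
job_id=61: ✗
job_id=62: ✓ → 1992
job_id=63: ✓ → 255
gpu_avg = (6973 + 4261 + 3893 + 291 + 4087 + 127 + 1293 + 1352 + 1191 + 1992 + 255) / 11 = 2337.7272727273
—
[mem_gb_sum: mem_gb < 173 OR queue <> 'gpu']
job_id=50: ✓ → 6973
job_id=51: ✓ → 4261
job_id=52: ✓ → 3893
job_id=53: ✓ → 291
job_id=54: ✓ → 4087
job_id=55: ✓ → 127
job_id=56: ✓ → 1293
job_id=57: ✓ → 1352
job_id=58: ✓ → 1191
job_id=59: ✓ → 4703
job_id=60: ✓ → 2910
job_id=61: ✓ → 5577
job_id=62: ✗
job_id=63: ✓ → 255
mem_gb_sum = 6973 + 4261 + 3893 + 291 + 4087 + 127 + 1293 + 1352 + 1191 + 4703 + 2910 + 5577 + 255 = 36913

gpu_avg=2337.7272727273, mem_gb_sum=36913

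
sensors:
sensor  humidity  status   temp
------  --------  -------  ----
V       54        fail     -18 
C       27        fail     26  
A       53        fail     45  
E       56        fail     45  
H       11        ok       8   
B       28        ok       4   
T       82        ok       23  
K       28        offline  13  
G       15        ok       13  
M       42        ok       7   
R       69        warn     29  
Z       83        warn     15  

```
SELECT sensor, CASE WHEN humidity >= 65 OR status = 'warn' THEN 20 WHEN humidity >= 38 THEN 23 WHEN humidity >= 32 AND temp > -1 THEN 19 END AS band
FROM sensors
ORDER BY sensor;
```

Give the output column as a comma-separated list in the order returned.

23, NULL, NULL, 23, NULL, NULL, NULL, 23, 20, 20, 23, 20

sensor=A: humidity >= 38 → 23
sensor=B: (no match → NULL) → NULL
sensor=C: (no match → NULL) → NULL
sensor=E: humidity >= 38 → 23
sensor=G: (no match → NULL) → NULL
sensor=H: (no match → NULL) → NULL
sensor=K: (no match → NULL) → NULL
sensor=M: humidity >= 38 → 23
sensor=R: humidity >= 65 OR status = 'warn' → 20
sensor=T: humidity >= 65 OR status = 'warn' → 20
sensor=V: humidity >= 38 → 23
sensor=Z: humidity >= 65 OR status = 'warn' → 20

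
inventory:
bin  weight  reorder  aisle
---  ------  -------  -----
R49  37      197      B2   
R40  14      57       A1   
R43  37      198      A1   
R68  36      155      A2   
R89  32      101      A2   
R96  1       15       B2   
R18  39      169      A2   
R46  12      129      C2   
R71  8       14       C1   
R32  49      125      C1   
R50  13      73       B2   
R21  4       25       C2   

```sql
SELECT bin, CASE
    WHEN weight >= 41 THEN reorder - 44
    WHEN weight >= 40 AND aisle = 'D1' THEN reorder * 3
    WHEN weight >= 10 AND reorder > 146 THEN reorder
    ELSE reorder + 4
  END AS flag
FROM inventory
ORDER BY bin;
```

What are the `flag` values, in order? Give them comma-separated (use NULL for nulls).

169, 29, 81, 61, 198, 133, 197, 77, 155, 18, 105, 19

bin=R18: weight >= 10 AND reorder > 146 → 169
bin=R21: ELSE → 29
bin=R32: weight >= 41 → 81
bin=R40: ELSE → 61
bin=R43: weight >= 10 AND reorder > 146 → 198
bin=R46: ELSE → 133
bin=R49: weight >= 10 AND reorder > 146 → 197
bin=R50: ELSE → 77
bin=R68: weight >= 10 AND reorder > 146 → 155
bin=R71: ELSE → 18
bin=R89: ELSE → 105
bin=R96: ELSE → 19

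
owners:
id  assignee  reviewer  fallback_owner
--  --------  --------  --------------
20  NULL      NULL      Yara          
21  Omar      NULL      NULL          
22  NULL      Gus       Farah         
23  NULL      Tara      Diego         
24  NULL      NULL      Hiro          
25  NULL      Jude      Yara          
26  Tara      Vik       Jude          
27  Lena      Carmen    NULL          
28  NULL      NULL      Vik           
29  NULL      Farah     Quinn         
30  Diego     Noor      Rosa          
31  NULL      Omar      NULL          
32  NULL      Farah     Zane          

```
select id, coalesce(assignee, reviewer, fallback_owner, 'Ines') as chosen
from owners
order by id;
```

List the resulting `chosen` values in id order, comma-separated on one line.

id=20: assignee=NULL, reviewer=NULL, fallback_owner=Yara → Yara
id=21: assignee=Omar → Omar
id=22: assignee=NULL, reviewer=Gus → Gus
id=23: assignee=NULL, reviewer=Tara → Tara
id=24: assignee=NULL, reviewer=NULL, fallback_owner=Hiro → Hiro
id=25: assignee=NULL, reviewer=Jude → Jude
id=26: assignee=Tara → Tara
id=27: assignee=Lena → Lena
id=28: assignee=NULL, reviewer=NULL, fallback_owner=Vik → Vik
id=29: assignee=NULL, reviewer=Farah → Farah
id=30: assignee=Diego → Diego
id=31: assignee=NULL, reviewer=Omar → Omar
id=32: assignee=NULL, reviewer=Farah → Farah

Yara, Omar, Gus, Tara, Hiro, Jude, Tara, Lena, Vik, Farah, Diego, Omar, Farah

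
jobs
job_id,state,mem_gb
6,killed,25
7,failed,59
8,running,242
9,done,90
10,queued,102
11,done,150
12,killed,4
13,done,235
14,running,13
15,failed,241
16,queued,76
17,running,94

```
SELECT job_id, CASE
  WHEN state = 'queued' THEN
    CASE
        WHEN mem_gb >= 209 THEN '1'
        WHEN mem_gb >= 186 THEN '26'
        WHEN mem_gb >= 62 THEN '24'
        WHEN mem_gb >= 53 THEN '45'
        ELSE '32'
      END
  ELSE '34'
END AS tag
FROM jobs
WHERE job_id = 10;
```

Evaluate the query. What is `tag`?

24

job_id = 10: state=queued, mem_gb=102.
state='queued' → inner[mem_gb >= 62] → 24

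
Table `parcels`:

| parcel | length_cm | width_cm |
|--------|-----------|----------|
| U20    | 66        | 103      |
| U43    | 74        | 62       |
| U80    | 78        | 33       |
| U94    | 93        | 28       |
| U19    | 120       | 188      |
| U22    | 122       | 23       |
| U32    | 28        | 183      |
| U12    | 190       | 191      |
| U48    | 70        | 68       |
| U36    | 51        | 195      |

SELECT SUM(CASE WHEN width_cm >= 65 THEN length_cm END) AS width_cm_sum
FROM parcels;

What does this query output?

525

parcel=U20: ✓ → 66
parcel=U43: ✗
parcel=U80: ✗
parcel=U94: ✗
parcel=U19: ✓ → 120
parcel=U22: ✗
parcel=U32: ✓ → 28
parcel=U12: ✓ → 190
parcel=U48: ✓ → 70
parcel=U36: ✓ → 51
width_cm_sum = 66 + 120 + 28 + 190 + 70 + 51 = 525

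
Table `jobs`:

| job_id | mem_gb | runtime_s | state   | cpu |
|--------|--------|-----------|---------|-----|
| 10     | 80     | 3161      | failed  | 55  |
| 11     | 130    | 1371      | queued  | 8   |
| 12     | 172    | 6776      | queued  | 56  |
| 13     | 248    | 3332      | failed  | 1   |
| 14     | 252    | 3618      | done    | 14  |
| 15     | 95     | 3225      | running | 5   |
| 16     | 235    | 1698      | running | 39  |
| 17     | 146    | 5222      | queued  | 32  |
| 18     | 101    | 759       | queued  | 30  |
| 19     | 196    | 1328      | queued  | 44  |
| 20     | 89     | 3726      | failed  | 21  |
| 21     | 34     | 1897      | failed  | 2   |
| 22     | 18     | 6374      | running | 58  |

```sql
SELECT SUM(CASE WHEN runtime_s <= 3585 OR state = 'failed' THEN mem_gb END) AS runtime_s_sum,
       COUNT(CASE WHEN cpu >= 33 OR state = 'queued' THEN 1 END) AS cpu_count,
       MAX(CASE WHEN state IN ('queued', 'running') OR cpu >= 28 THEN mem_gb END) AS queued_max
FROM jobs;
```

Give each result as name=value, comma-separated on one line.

[runtime_s_sum: runtime_s <= 3585 OR state = 'failed']
job_id=10: ✓ → 80
job_id=11: ✓ → 130
job_id=12: ✗
job_id=13: ✓ → 248
job_id=14: ✗
job_id=15: ✓ → 95
job_id=16: ✓ → 235
job_id=17: ✗
job_id=18: ✓ → 101
job_id=19: ✓ → 196
job_id=20: ✓ → 89
job_id=21: ✓ → 34
job_id=22: ✗
runtime_s_sum = 80 + 130 + 248 + 95 + 235 + 101 + 196 + 89 + 34 = 1208
—
[cpu_count: cpu >= 33 OR state = 'queued']
job_id=10: ✓ → 1
job_id=11: ✓ → 1
job_id=12: ✓ → 1
job_id=13: ✗
job_id=14: ✗
job_id=15: ✗
job_id=16: ✓ → 1
job_id=17: ✓ → 1
job_id=18: ✓ → 1
job_id=19: ✓ → 1
job_id=20: ✗
job_id=21: ✗
job_id=22: ✓ → 1
cpu_count = COUNT(1, 1, 1, 1, 1, 1, 1, 1) = 8
—
[queued_max: state IN ('queued', 'running') OR cpu >= 28]
job_id=10: ✓ → 80
job_id=11: ✓ → 130
job_id=12: ✓ → 172
job_id=13: ✗
job_id=14: ✗
job_id=15: ✓ → 95
job_id=16: ✓ → 235
job_id=17: ✓ → 146
job_id=18: ✓ → 101
job_id=19: ✓ → 196
job_id=20: ✗
job_id=21: ✗
job_id=22: ✓ → 18
queued_max = MAX(80, 130, 172, 95, 235, 146, 101, 196, 18) = 235

runtime_s_sum=1208, cpu_count=8, queued_max=235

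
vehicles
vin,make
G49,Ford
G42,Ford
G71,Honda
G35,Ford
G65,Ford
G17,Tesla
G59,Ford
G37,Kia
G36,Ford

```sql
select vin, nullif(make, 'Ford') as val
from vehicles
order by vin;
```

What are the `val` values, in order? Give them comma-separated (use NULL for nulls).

vin=G17: make=Tesla vs Ford: differ → Tesla
vin=G35: make=Ford vs Ford: equal → NULL
vin=G36: make=Ford vs Ford: equal → NULL
vin=G37: make=Kia vs Ford: differ → Kia
vin=G42: make=Ford vs Ford: equal → NULL
vin=G49: make=Ford vs Ford: equal → NULL
vin=G59: make=Ford vs Ford: equal → NULL
vin=G65: make=Ford vs Ford: equal → NULL
vin=G71: make=Honda vs Ford: differ → Honda

Tesla, NULL, NULL, Kia, NULL, NULL, NULL, NULL, Honda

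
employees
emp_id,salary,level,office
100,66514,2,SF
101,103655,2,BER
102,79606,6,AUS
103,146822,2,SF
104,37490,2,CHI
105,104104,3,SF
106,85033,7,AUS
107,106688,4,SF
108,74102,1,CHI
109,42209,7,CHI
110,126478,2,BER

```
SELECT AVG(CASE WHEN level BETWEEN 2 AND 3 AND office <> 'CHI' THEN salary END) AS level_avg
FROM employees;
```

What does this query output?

emp_id=100: ✓ → 66514
emp_id=101: ✓ → 103655
emp_id=102: ✗
emp_id=103: ✓ → 146822
emp_id=104: ✗
emp_id=105: ✓ → 104104
emp_id=106: ✗
emp_id=107: ✗
emp_id=108: ✗
emp_id=109: ✗
emp_id=110: ✓ → 126478
level_avg = (66514 + 103655 + 146822 + 104104 + 126478) / 5 = 109514.6

109514.6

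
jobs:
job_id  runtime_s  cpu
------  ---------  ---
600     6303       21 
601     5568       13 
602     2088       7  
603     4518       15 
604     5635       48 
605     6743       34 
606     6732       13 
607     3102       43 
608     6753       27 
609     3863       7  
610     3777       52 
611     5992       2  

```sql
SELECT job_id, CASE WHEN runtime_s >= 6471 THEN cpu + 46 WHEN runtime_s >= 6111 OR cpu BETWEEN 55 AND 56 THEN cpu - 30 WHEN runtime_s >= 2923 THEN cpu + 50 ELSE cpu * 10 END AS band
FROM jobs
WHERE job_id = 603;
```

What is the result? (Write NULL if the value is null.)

job_id = 603: runtime_s=4518, cpu=15.
runtime_s >= 6471 → false
runtime_s >= 6111 OR cpu BETWEEN 55 AND 56 → false
runtime_s >= 2923 → true → 65

65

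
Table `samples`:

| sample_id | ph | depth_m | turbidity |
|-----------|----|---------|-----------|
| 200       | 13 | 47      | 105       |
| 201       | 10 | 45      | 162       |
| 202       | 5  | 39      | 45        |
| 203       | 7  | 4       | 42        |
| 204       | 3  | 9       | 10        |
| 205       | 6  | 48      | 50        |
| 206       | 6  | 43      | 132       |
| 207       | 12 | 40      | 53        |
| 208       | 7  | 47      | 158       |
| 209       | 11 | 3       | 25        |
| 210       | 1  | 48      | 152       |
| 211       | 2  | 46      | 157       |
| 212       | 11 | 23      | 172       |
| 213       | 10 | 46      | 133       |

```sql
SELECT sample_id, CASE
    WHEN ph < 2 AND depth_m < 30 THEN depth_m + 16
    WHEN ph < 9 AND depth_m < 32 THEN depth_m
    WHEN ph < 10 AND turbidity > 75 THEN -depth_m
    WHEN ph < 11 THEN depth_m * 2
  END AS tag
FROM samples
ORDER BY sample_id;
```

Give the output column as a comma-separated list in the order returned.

sample_id=200: (no match → NULL) → NULL
sample_id=201: ph < 11 → 90
sample_id=202: ph < 11 → 78
sample_id=203: ph < 9 AND depth_m < 32 → 4
sample_id=204: ph < 9 AND depth_m < 32 → 9
sample_id=205: ph < 11 → 96
sample_id=206: ph < 10 AND turbidity > 75 → -43
sample_id=207: (no match → NULL) → NULL
sample_id=208: ph < 10 AND turbidity > 75 → -47
sample_id=209: (no match → NULL) → NULL
sample_id=210: ph < 10 AND turbidity > 75 → -48
sample_id=211: ph < 10 AND turbidity > 75 → -46
sample_id=212: (no match → NULL) → NULL
sample_id=213: ph < 11 → 92

NULL, 90, 78, 4, 9, 96, -43, NULL, -47, NULL, -48, -46, NULL, 92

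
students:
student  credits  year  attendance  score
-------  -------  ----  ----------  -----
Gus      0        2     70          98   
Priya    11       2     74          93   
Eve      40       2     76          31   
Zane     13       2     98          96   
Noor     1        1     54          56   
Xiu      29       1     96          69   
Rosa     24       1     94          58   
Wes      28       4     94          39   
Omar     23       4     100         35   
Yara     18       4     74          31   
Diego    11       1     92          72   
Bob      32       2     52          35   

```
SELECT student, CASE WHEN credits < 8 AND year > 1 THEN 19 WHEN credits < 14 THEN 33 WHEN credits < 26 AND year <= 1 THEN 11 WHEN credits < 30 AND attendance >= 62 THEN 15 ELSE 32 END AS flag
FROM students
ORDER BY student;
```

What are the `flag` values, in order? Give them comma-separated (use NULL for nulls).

32, 33, 32, 19, 33, 15, 33, 11, 15, 15, 15, 33

student=Bob: ELSE → 32
student=Diego: credits < 14 → 33
student=Eve: ELSE → 32
student=Gus: credits < 8 AND year > 1 → 19
student=Noor: credits < 14 → 33
student=Omar: credits < 30 AND attendance >= 62 → 15
student=Priya: credits < 14 → 33
student=Rosa: credits < 26 AND year <= 1 → 11
student=Wes: credits < 30 AND attendance >= 62 → 15
student=Xiu: credits < 30 AND attendance >= 62 → 15
student=Yara: credits < 30 AND attendance >= 62 → 15
student=Zane: credits < 14 → 33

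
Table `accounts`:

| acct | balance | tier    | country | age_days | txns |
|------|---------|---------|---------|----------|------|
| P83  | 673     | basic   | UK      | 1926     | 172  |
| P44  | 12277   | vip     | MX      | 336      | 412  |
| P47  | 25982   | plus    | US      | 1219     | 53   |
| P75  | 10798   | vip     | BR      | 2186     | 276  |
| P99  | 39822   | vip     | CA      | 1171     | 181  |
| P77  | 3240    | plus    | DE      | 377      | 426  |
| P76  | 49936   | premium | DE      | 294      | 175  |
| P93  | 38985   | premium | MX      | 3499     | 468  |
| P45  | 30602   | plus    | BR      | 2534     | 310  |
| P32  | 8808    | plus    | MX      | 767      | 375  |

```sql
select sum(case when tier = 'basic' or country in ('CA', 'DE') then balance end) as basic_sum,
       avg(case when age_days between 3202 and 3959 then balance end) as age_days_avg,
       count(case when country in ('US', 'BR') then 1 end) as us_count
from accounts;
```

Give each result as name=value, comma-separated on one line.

[basic_sum: tier = 'basic' or country in ('CA', 'DE')]
acct=P83: ✓ → 673
acct=P44: ✗
acct=P47: ✗
acct=P75: ✗
acct=P99: ✓ → 39822
acct=P77: ✓ → 3240
acct=P76: ✓ → 49936
acct=P93: ✗
acct=P45: ✗
acct=P32: ✗
basic_sum = 673 + 39822 + 3240 + 49936 = 93671
—
[age_days_avg: age_days between 3202 and 3959]
acct=P83: ✗
acct=P44: ✗
acct=P47: ✗
acct=P75: ✗
acct=P99: ✗
acct=P77: ✗
acct=P76: ✗
acct=P93: ✓ → 38985
acct=P45: ✗
acct=P32: ✗
age_days_avg = 38985
—
[us_count: country in ('US', 'BR')]
acct=P83: ✗
acct=P44: ✗
acct=P47: ✓ → 1
acct=P75: ✓ → 1
acct=P99: ✗
acct=P77: ✗
acct=P76: ✗
acct=P93: ✗
acct=P45: ✓ → 1
acct=P32: ✗
us_count = COUNT(1, 1, 1) = 3

basic_sum=93671, age_days_avg=38985, us_count=3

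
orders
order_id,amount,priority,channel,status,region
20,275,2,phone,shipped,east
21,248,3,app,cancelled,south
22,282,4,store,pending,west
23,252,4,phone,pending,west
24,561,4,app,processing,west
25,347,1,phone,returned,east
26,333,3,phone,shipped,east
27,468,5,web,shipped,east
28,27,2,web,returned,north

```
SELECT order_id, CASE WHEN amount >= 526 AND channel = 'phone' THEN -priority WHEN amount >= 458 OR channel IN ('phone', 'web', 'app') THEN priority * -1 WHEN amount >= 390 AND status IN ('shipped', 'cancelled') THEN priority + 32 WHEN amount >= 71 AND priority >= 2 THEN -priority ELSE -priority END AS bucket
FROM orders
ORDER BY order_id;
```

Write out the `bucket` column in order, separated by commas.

order_id=20: amount >= 458 OR channel IN ('phone', 'web', 'app') → -2
order_id=21: amount >= 458 OR channel IN ('phone', 'web', 'app') → -3
order_id=22: amount >= 71 AND priority >= 2 → -4
order_id=23: amount >= 458 OR channel IN ('phone', 'web', 'app') → -4
order_id=24: amount >= 458 OR channel IN ('phone', 'web', 'app') → -4
order_id=25: amount >= 458 OR channel IN ('phone', 'web', 'app') → -1
order_id=26: amount >= 458 OR channel IN ('phone', 'web', 'app') → -3
order_id=27: amount >= 458 OR channel IN ('phone', 'web', 'app') → -5
order_id=28: amount >= 458 OR channel IN ('phone', 'web', 'app') → -2

-2, -3, -4, -4, -4, -1, -3, -5, -2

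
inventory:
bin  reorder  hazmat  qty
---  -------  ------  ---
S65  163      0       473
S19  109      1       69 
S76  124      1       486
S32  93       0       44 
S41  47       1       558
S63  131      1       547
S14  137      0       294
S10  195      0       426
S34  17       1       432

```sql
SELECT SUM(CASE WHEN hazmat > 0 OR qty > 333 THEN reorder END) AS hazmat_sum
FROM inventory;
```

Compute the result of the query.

bin=S65: ✓ → 163
bin=S19: ✓ → 109
bin=S76: ✓ → 124
bin=S32: ✗
bin=S41: ✓ → 47
bin=S63: ✓ → 131
bin=S14: ✗
bin=S10: ✓ → 195
bin=S34: ✓ → 17
hazmat_sum = 163 + 109 + 124 + 47 + 131 + 195 + 17 = 786

786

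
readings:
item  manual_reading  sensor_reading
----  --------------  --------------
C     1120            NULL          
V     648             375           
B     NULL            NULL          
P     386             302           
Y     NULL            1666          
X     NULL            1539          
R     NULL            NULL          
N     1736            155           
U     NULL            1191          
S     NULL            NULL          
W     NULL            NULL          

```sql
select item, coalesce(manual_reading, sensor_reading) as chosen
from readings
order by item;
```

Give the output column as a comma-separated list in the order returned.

item=B: manual_reading=NULL, sensor_reading=NULL (all NULL) → NULL
item=C: manual_reading=1120 → 1120
item=N: manual_reading=1736 → 1736
item=P: manual_reading=386 → 386
item=R: manual_reading=NULL, sensor_reading=NULL (all NULL) → NULL
item=S: manual_reading=NULL, sensor_reading=NULL (all NULL) → NULL
item=U: manual_reading=NULL, sensor_reading=1191 → 1191
item=V: manual_reading=648 → 648
item=W: manual_reading=NULL, sensor_reading=NULL (all NULL) → NULL
item=X: manual_reading=NULL, sensor_reading=1539 → 1539
item=Y: manual_reading=NULL, sensor_reading=1666 → 1666

NULL, 1120, 1736, 386, NULL, NULL, 1191, 648, NULL, 1539, 1666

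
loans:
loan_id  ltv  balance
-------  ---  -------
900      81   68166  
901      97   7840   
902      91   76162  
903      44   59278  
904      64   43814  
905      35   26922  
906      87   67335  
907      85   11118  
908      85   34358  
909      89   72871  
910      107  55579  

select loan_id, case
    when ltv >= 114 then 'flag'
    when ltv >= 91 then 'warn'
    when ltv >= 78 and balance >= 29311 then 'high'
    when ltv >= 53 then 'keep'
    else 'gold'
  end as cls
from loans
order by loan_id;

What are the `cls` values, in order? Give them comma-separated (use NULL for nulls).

high, warn, warn, gold, keep, gold, high, keep, high, high, warn

loan_id=900: ltv >= 78 and balance >= 29311 → high
loan_id=901: ltv >= 91 → warn
loan_id=902: ltv >= 91 → warn
loan_id=903: ELSE → gold
loan_id=904: ltv >= 53 → keep
loan_id=905: ELSE → gold
loan_id=906: ltv >= 78 and balance >= 29311 → high
loan_id=907: ltv >= 53 → keep
loan_id=908: ltv >= 78 and balance >= 29311 → high
loan_id=909: ltv >= 78 and balance >= 29311 → high
loan_id=910: ltv >= 91 → warn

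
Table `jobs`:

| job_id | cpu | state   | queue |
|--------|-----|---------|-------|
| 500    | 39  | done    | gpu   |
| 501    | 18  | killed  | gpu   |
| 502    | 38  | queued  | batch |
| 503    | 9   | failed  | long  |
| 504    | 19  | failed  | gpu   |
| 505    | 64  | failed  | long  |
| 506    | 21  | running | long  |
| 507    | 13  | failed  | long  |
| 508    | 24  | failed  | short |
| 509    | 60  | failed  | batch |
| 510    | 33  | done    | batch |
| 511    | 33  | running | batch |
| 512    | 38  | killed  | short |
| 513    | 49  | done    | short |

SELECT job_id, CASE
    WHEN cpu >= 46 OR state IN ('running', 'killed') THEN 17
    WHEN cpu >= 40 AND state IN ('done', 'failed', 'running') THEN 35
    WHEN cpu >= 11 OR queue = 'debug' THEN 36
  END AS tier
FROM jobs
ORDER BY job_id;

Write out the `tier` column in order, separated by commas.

36, 17, 36, NULL, 36, 17, 17, 36, 36, 17, 36, 17, 17, 17

job_id=500: cpu >= 11 OR queue = 'debug' → 36
job_id=501: cpu >= 46 OR state IN ('running', 'killed') → 17
job_id=502: cpu >= 11 OR queue = 'debug' → 36
job_id=503: (no match → NULL) → NULL
job_id=504: cpu >= 11 OR queue = 'debug' → 36
job_id=505: cpu >= 46 OR state IN ('running', 'killed') → 17
job_id=506: cpu >= 46 OR state IN ('running', 'killed') → 17
job_id=507: cpu >= 11 OR queue = 'debug' → 36
job_id=508: cpu >= 11 OR queue = 'debug' → 36
job_id=509: cpu >= 46 OR state IN ('running', 'killed') → 17
job_id=510: cpu >= 11 OR queue = 'debug' → 36
job_id=511: cpu >= 46 OR state IN ('running', 'killed') → 17
job_id=512: cpu >= 46 OR state IN ('running', 'killed') → 17
job_id=513: cpu >= 46 OR state IN ('running', 'killed') → 17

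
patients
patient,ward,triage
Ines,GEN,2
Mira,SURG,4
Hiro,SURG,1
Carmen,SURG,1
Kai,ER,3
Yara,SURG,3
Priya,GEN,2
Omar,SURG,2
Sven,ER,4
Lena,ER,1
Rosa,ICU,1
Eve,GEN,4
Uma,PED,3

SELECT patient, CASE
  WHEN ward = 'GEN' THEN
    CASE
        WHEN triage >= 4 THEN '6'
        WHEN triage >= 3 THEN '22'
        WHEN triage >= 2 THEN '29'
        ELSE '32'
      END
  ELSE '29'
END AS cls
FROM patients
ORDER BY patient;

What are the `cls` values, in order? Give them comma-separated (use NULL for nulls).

patient=Carmen: ward='SURG' → outer ELSE → 29
patient=Eve: ward='GEN' → inner[triage >= 4] → 6
patient=Hiro: ward='SURG' → outer ELSE → 29
patient=Ines: ward='GEN' → inner[triage >= 2] → 29
patient=Kai: ward='ER' → outer ELSE → 29
patient=Lena: ward='ER' → outer ELSE → 29
patient=Mira: ward='SURG' → outer ELSE → 29
patient=Omar: ward='SURG' → outer ELSE → 29
patient=Priya: ward='GEN' → inner[triage >= 2] → 29
patient=Rosa: ward='ICU' → outer ELSE → 29
patient=Sven: ward='ER' → outer ELSE → 29
patient=Uma: ward='PED' → outer ELSE → 29
patient=Yara: ward='SURG' → outer ELSE → 29

29, 6, 29, 29, 29, 29, 29, 29, 29, 29, 29, 29, 29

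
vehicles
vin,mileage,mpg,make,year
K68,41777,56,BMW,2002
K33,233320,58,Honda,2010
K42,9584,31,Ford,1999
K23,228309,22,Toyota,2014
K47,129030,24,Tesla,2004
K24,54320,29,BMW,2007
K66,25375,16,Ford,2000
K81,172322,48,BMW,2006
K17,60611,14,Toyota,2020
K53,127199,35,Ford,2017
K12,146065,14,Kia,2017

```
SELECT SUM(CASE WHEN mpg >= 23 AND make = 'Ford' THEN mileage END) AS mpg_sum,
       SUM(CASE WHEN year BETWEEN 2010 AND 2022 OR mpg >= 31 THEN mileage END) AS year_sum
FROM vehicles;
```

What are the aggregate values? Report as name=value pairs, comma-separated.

[mpg_sum: mpg >= 23 AND make = 'Ford']
vin=K68: ✗
vin=K33: ✗
vin=K42: ✓ → 9584
vin=K23: ✗
vin=K47: ✗
vin=K24: ✗
vin=K66: ✗
vin=K81: ✗
vin=K17: ✗
vin=K53: ✓ → 127199
vin=K12: ✗
mpg_sum = 9584 + 127199 = 136783
—
[year_sum: year BETWEEN 2010 AND 2022 OR mpg >= 31]
vin=K68: ✓ → 41777
vin=K33: ✓ → 233320
vin=K42: ✓ → 9584
vin=K23: ✓ → 228309
vin=K47: ✗
vin=K24: ✗
vin=K66: ✗
vin=K81: ✓ → 172322
vin=K17: ✓ → 60611
vin=K53: ✓ → 127199
vin=K12: ✓ → 146065
year_sum = 41777 + 233320 + 9584 + 228309 + 172322 + 60611 + 127199 + 146065 = 1019187

mpg_sum=136783, year_sum=1019187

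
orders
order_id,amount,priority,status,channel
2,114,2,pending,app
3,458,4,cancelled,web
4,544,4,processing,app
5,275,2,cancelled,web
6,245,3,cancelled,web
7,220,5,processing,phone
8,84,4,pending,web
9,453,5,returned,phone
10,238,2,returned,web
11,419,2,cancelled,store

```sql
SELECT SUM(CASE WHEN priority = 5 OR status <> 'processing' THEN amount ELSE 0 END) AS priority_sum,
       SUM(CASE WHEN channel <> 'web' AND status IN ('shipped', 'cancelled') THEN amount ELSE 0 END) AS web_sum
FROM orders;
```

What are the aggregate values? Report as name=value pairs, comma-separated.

priority_sum=2506, web_sum=419

[priority_sum: priority = 5 OR status <> 'processing']
order_id=2: ✓ → 114
order_id=3: ✓ → 458
order_id=4: ✗
order_id=5: ✓ → 275
order_id=6: ✓ → 245
order_id=7: ✓ → 220
order_id=8: ✓ → 84
order_id=9: ✓ → 453
order_id=10: ✓ → 238
order_id=11: ✓ → 419
priority_sum = 114 + 458 + 275 + 245 + 220 + 84 + 453 + 238 + 419 = 2506
—
[web_sum: channel <> 'web' AND status IN ('shipped', 'cancelled')]
order_id=2: ✗
order_id=3: ✗
order_id=4: ✗
order_id=5: ✗
order_id=6: ✗
order_id=7: ✗
order_id=8: ✗
order_id=9: ✗
order_id=10: ✗
order_id=11: ✓ → 419
web_sum = 419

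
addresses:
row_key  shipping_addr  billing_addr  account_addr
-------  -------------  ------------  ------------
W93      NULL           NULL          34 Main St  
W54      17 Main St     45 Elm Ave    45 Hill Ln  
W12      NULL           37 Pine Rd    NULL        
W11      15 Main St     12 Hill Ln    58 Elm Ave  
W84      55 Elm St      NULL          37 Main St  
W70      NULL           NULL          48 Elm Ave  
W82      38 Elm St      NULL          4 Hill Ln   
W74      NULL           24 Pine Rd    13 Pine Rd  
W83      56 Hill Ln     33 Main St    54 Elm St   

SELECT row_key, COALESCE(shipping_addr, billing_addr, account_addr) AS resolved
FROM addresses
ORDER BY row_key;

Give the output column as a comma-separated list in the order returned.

row_key=W11: shipping_addr=15 Main St → 15 Main St
row_key=W12: shipping_addr=NULL, billing_addr=37 Pine Rd → 37 Pine Rd
row_key=W54: shipping_addr=17 Main St → 17 Main St
row_key=W70: shipping_addr=NULL, billing_addr=NULL, account_addr=48 Elm Ave → 48 Elm Ave
row_key=W74: shipping_addr=NULL, billing_addr=24 Pine Rd → 24 Pine Rd
row_key=W82: shipping_addr=38 Elm St → 38 Elm St
row_key=W83: shipping_addr=56 Hill Ln → 56 Hill Ln
row_key=W84: shipping_addr=55 Elm St → 55 Elm St
row_key=W93: shipping_addr=NULL, billing_addr=NULL, account_addr=34 Main St → 34 Main St

15 Main St, 37 Pine Rd, 17 Main St, 48 Elm Ave, 24 Pine Rd, 38 Elm St, 56 Hill Ln, 55 Elm St, 34 Main St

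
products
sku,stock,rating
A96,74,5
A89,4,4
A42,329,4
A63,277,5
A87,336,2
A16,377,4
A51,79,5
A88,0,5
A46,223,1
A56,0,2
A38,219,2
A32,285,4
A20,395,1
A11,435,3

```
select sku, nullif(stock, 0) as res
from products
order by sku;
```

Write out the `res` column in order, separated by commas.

435, 377, 395, 285, 219, 329, 223, 79, NULL, 277, 336, NULL, 4, 74

sku=A11: stock=435 vs 0: differ → 435
sku=A16: stock=377 vs 0: differ → 377
sku=A20: stock=395 vs 0: differ → 395
sku=A32: stock=285 vs 0: differ → 285
sku=A38: stock=219 vs 0: differ → 219
sku=A42: stock=329 vs 0: differ → 329
sku=A46: stock=223 vs 0: differ → 223
sku=A51: stock=79 vs 0: differ → 79
sku=A56: stock=0 vs 0: equal → NULL
sku=A63: stock=277 vs 0: differ → 277
sku=A87: stock=336 vs 0: differ → 336
sku=A88: stock=0 vs 0: equal → NULL
sku=A89: stock=4 vs 0: differ → 4
sku=A96: stock=74 vs 0: differ → 74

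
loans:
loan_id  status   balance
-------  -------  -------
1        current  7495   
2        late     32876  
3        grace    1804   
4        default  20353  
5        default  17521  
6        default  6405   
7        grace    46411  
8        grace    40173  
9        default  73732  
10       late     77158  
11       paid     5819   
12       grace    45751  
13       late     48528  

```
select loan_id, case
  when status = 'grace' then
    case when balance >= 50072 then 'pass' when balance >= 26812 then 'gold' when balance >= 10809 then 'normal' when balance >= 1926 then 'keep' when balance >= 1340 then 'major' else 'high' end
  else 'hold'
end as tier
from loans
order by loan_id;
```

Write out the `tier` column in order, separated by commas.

loan_id=1: status='current' → outer ELSE → hold
loan_id=2: status='late' → outer ELSE → hold
loan_id=3: status='grace' → inner[balance >= 1340] → major
loan_id=4: status='default' → outer ELSE → hold
loan_id=5: status='default' → outer ELSE → hold
loan_id=6: status='default' → outer ELSE → hold
loan_id=7: status='grace' → inner[balance >= 26812] → gold
loan_id=8: status='grace' → inner[balance >= 26812] → gold
loan_id=9: status='default' → outer ELSE → hold
loan_id=10: status='late' → outer ELSE → hold
loan_id=11: status='paid' → outer ELSE → hold
loan_id=12: status='grace' → inner[balance >= 26812] → gold
loan_id=13: status='late' → outer ELSE → hold

hold, hold, major, hold, hold, hold, gold, gold, hold, hold, hold, gold, hold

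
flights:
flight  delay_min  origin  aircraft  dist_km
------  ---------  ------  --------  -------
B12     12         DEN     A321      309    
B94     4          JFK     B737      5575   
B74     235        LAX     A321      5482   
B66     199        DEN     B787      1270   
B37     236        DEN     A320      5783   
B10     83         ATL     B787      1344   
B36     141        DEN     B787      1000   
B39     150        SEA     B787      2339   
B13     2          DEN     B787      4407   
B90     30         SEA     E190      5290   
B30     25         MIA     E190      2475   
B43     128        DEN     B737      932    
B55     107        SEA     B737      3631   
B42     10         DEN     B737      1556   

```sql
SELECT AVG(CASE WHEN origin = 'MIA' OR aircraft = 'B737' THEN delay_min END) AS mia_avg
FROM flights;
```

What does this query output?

54.8

flight=B12: ✗
flight=B94: ✓ → 4
flight=B74: ✗
flight=B66: ✗
flight=B37: ✗
flight=B10: ✗
flight=B36: ✗
flight=B39: ✗
flight=B13: ✗
flight=B90: ✗
flight=B30: ✓ → 25
flight=B43: ✓ → 128
flight=B55: ✓ → 107
flight=B42: ✓ → 10
mia_avg = (4 + 25 + 128 + 107 + 10) / 5 = 54.8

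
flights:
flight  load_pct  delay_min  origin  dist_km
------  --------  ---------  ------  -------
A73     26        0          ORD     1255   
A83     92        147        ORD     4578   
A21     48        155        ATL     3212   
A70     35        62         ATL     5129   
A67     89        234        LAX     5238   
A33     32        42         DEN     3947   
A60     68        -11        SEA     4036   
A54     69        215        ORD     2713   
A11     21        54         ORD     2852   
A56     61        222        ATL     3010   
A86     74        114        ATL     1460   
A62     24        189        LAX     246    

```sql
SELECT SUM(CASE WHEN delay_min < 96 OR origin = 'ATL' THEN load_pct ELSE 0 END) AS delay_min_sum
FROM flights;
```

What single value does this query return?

flight=A73: ✓ → 26
flight=A83: ✗
flight=A21: ✓ → 48
flight=A70: ✓ → 35
flight=A67: ✗
flight=A33: ✓ → 32
flight=A60: ✓ → 68
flight=A54: ✗
flight=A11: ✓ → 21
flight=A56: ✓ → 61
flight=A86: ✓ → 74
flight=A62: ✗
delay_min_sum = 26 + 48 + 35 + 32 + 68 + 21 + 61 + 74 = 365

365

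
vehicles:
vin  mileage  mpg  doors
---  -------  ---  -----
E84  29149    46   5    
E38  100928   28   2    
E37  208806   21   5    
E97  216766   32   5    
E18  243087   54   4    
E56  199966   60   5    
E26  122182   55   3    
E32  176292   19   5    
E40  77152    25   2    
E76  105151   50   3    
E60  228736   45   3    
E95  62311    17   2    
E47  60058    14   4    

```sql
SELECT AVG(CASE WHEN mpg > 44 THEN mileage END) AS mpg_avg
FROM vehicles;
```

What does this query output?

vin=E84: ✓ → 29149
vin=E38: ✗
vin=E37: ✗
vin=E97: ✗
vin=E18: ✓ → 243087
vin=E56: ✓ → 199966
vin=E26: ✓ → 122182
vin=E32: ✗
vin=E40: ✗
vin=E76: ✓ → 105151
vin=E60: ✓ → 228736
vin=E95: ✗
vin=E47: ✗
mpg_avg = (29149 + 243087 + 199966 + 122182 + 105151 + 228736) / 6 = 154711.8333333333

154711.8333333333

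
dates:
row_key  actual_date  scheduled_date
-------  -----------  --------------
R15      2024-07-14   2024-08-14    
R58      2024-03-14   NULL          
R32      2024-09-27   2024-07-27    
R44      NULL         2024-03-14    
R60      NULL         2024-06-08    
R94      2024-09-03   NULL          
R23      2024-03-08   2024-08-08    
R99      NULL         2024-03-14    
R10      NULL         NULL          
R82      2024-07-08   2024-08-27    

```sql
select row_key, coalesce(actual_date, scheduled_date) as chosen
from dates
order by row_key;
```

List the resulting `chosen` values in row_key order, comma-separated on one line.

row_key=R10: actual_date=NULL, scheduled_date=NULL (all NULL) → NULL
row_key=R15: actual_date=2024-07-14 → 2024-07-14
row_key=R23: actual_date=2024-03-08 → 2024-03-08
row_key=R32: actual_date=2024-09-27 → 2024-09-27
row_key=R44: actual_date=NULL, scheduled_date=2024-03-14 → 2024-03-14
row_key=R58: actual_date=2024-03-14 → 2024-03-14
row_key=R60: actual_date=NULL, scheduled_date=2024-06-08 → 2024-06-08
row_key=R82: actual_date=2024-07-08 → 2024-07-08
row_key=R94: actual_date=2024-09-03 → 2024-09-03
row_key=R99: actual_date=NULL, scheduled_date=2024-03-14 → 2024-03-14

NULL, 2024-07-14, 2024-03-08, 2024-09-27, 2024-03-14, 2024-03-14, 2024-06-08, 2024-07-08, 2024-09-03, 2024-03-14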